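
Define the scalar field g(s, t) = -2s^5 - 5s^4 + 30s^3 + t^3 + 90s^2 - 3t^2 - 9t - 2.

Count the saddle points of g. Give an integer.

g separates as a function of s plus a function of t, so ∇g=0 decouples.
∂g/∂s = -10s(s - 3)(s + 2)(s + 3) = 0 at s ∈ {-3, -2, 0, 3}; ∂g/∂t = 3(t - 3)(t + 1) = 0 at t ∈ {-1, 3}.
The Hessian is diagonal: diag(g_ss, g_tt). Second derivatives: g_ss(-3)=180, g_ss(-2)=-100, g_ss(0)=180, g_ss(3)=-900; g_tt(-1)=-12, g_tt(3)=12.
Saddle points occur where the two diagonal entries have opposite signs: (-3, -1), (-2, 3), (0, -1), (3, 3). Count: 4.

4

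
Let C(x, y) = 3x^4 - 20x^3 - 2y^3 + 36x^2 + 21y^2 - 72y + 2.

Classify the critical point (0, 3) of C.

The mixed partial ∂²C/∂x∂y is 0, so the Hessian at any point is diag(C_xx, C_yy) = diag(12(3x^2 - 10x + 6), 6(-2y + 7)).
At (0, 3): H = diag(72, 6).
Both eigenvalues are positive, so H is positive definite: a local minimum.

local minimum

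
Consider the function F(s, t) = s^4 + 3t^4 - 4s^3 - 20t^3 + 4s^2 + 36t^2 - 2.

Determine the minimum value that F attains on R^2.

-2

F(s,t) separates as P(s) + Q(t) − 2, so its minimum is min P + min Q − 2.
P'(s) = 4s(s - 2)(s - 1) vanishes at s ∈ {0, 1, 2}; Q'(t) = 12t(t - 3)(t - 2) vanishes at t ∈ {0, 2, 3}.
Local minima of P (where P''>0): P(0)=0, P(2)=0. Local minima of Q: Q(0)=0, Q(3)=27.
So the global minimum of F is P(0) + Q(0) − 2 = 0 + 0 − 2 = -2, attained at (0, 0).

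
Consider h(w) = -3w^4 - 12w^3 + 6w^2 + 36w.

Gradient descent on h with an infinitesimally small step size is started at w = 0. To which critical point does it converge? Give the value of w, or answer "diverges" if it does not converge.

-1

h'(w) = -12(w - 1)(w + 1)(w + 3), so h'(0) = 36.
Gradient descent moves in the -h' direction, i.e. w is decreasing.
The nearest critical point in that direction is w = -1, where h'' = 48 > 0 (a local minimum). The iterate converges there.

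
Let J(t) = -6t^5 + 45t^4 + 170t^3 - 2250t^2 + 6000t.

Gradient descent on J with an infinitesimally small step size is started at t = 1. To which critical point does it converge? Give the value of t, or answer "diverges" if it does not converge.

J'(t) = -30(t - 5)(t - 4)(t - 2)(t + 5), so J'(1) = 2160.
Gradient descent moves in the -J' direction, i.e. t is decreasing.
The nearest critical point in that direction is t = -5, where J'' = 18900 > 0 (a local minimum). The iterate converges there.

-5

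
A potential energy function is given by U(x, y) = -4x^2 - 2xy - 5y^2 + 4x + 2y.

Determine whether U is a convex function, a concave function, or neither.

concave

U is quadratic, so its Hessian is the constant matrix H = [[-8, -2], [-2, -10]].
det(H) = 76, tr(H) = -18.
det(H) > 0 and tr(H) < 0, so H is negative definite everywhere: concave.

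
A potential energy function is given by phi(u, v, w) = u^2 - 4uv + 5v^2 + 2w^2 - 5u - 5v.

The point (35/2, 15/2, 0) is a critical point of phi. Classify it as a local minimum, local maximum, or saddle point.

local minimum

The Hessian is constant: H = [[2, -4, 0], [-4, 10, 0], [0, 0, 4]].
Leading principal minors: Δ₁ = 2, Δ₂ = 4, Δ₃ = 16.
All leading minors are positive, so H is positive definite: a local minimum.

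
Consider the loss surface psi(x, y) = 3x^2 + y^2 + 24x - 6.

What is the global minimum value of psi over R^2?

psi(x,y) separates as P(x) + Q(y) − 6, so its minimum is min P + min Q − 6.
P'(x) = 6x + 24 vanishes at x ∈ {-4}; Q'(y) = 2y vanishes at y ∈ {0}.
Local minima of P (where P''>0): P(-4)=-48. Local minima of Q: Q(0)=0.
So the global minimum of psi is P(-4) + Q(0) − 6 = -48 + 0 − 6 = -54, attained at (-4, 0).

-54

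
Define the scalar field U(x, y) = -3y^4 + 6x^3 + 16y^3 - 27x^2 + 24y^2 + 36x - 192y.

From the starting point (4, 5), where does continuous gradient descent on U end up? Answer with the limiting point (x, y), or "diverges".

diverges

U is separable, so gradient descent decouples: x follows -∂U/∂x, y follows -∂U/∂y.
∂U/∂x = 18(x - 2)(x - 1); at x=4 this is 108, so x decreases.
∂U/∂y = -12(y - 4)(y - 2)(y + 2); at y=5 this is -252, so y increases.
The y-coordinate has no critical point in that direction and runs off to infinity.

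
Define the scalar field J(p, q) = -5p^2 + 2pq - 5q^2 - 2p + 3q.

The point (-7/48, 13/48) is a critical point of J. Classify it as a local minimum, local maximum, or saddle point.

local maximum

The Hessian of J is constant: H = [[-10, 2], [2, -10]].
det(H) = (-10)·(-10) − 2² = 96.
det(H) > 0 and tr(H) = -20 < 0, so H is negative definite and the point is a local maximum.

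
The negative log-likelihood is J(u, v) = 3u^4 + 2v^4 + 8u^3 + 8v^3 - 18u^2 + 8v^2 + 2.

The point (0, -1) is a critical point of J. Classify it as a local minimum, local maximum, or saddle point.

local maximum

The mixed partial ∂²J/∂u∂v is 0, so the Hessian at any point is diag(J_uu, J_vv) = diag(12(3u^2 + 4u - 3), 8(3v^2 + 6v + 2)).
At (0, -1): H = diag(-36, -8).
Both eigenvalues are negative, so H is negative definite: a local maximum.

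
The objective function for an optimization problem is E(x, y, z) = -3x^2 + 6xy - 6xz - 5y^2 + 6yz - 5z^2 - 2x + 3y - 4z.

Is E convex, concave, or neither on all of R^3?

concave

E is quadratic, so its Hessian is the constant matrix H = [[-6, 6, -6], [6, -10, 6], [-6, 6, -10]].
Leading principal minors: -6, 24, -96.
Signs alternate −, +, − ⇒ H ≺ 0 ⇒ concave.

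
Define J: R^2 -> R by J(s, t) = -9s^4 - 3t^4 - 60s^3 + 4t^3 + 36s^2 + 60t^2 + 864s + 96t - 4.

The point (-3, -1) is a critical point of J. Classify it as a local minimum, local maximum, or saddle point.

local minimum

The mixed partial ∂²J/∂s∂t is 0, so the Hessian at any point is diag(J_ss, J_tt) = diag(36(-3s^2 - 10s + 2), 12(-3t^2 + 2t + 10)).
At (-3, -1): H = diag(180, 60).
Both eigenvalues are positive, so H is positive definite: a local minimum.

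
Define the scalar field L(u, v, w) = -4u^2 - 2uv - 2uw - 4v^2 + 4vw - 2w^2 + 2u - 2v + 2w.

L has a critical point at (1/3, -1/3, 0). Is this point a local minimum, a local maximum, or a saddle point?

The Hessian is constant: H = [[-8, -2, -2], [-2, -8, 4], [-2, 4, -4]].
Leading principal minors: Δ₁ = -8, Δ₂ = 60, Δ₃ = -48.
The minors alternate sign starting negative (−, +, −), so H is negative definite: a local maximum.

local maximum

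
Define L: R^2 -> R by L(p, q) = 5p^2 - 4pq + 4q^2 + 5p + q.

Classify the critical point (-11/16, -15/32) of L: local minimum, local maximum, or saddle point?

local minimum

The Hessian of L is constant: H = [[10, -4], [-4, 8]].
det(H) = 10·8 − (-4)² = 64.
det(H) > 0 and tr(H) = 18 > 0, so H is positive definite and the point is a local minimum.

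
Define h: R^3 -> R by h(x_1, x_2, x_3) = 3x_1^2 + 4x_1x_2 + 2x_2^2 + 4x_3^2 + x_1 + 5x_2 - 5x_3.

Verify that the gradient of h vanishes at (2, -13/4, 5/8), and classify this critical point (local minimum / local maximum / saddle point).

∇h = (6x_1 + 4x_2 + 1, 4x_1 + 4x_2 + 5, 8x_3 - 5); substituting (2, -13/4, 5/8) gives ∇h = (0, 0, 0), so (2, -13/4, 5/8) is indeed a critical point.
The Hessian is constant: H = [[6, 4, 0], [4, 4, 0], [0, 0, 8]].
Leading principal minors: Δ₁ = 6, Δ₂ = 8, Δ₃ = 64.
All leading minors are positive, so H is positive definite: a local minimum.

local minimum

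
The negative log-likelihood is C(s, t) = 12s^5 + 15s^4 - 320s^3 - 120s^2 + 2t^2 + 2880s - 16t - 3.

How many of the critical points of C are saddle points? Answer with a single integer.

2

C separates as a function of s plus a function of t, so ∇C=0 decouples.
∂C/∂s = 60(s - 3)(s - 2)(s + 2)(s + 4) = 0 at s ∈ {-4, -2, 2, 3}; ∂C/∂t = 4(t - 4) = 0 at t ∈ {4}.
The Hessian is diagonal: diag(C_ss, C_tt). Second derivatives: C_ss(-4)=-5040, C_ss(-2)=2400, C_ss(2)=-1440, C_ss(3)=2100; C_tt(4)=4.
Saddle points occur where the two diagonal entries have opposite signs: (-4, 4), (2, 4). Count: 2.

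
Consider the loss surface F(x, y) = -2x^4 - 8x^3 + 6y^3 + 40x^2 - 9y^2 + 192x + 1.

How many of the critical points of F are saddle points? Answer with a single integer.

3

F separates as a function of x plus a function of y, so ∇F=0 decouples.
∂F/∂x = -8(x - 3)(x + 2)(x + 4) = 0 at x ∈ {-4, -2, 3}; ∂F/∂y = 18y(y - 1) = 0 at y ∈ {0, 1}.
The Hessian is diagonal: diag(F_xx, F_yy). Second derivatives: F_xx(-4)=-112, F_xx(-2)=80, F_xx(3)=-280; F_yy(0)=-18, F_yy(1)=18.
Saddle points occur where the two diagonal entries have opposite signs: (-4, 1), (-2, 0), (3, 1). Count: 3.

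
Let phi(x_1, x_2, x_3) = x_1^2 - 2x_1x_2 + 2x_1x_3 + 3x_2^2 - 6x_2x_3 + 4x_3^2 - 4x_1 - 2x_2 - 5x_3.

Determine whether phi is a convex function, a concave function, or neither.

convex

phi is quadratic, so its Hessian is the constant matrix H = [[2, -2, 2], [-2, 6, -6], [2, -6, 8]].
Leading principal minors: 2, 8, 16.
All positive ⇒ H ≻ 0 ⇒ convex.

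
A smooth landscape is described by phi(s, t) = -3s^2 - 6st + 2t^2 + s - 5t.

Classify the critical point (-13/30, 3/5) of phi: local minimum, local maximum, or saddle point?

saddle point

The Hessian of phi is constant: H = [[-6, -6], [-6, 4]].
det(H) = (-6)·4 − (-6)² = -60.
Since det(H) < 0, H is indefinite and the critical point is a saddle point.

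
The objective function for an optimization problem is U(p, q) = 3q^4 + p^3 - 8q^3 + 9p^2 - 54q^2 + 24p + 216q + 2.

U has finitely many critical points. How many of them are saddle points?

3

U separates as a function of p plus a function of q, so ∇U=0 decouples.
∂U/∂p = 3(p + 2)(p + 4) = 0 at p ∈ {-4, -2}; ∂U/∂q = 12(q - 3)(q - 2)(q + 3) = 0 at q ∈ {-3, 2, 3}.
The Hessian is diagonal: diag(U_pp, U_qq). Second derivatives: U_pp(-4)=-6, U_pp(-2)=6; U_qq(-3)=360, U_qq(2)=-60, U_qq(3)=72.
Saddle points occur where the two diagonal entries have opposite signs: (-4, -3), (-4, 3), (-2, 2). Count: 3.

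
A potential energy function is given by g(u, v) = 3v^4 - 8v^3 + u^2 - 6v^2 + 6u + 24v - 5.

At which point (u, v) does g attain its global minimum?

g(u,v) separates as P(u) + Q(v) − 5, so its minimum is min P + min Q − 5.
P'(u) = 2u + 6 vanishes at u ∈ {-3}; Q'(v) = 12(v - 2)(v - 1)(v + 1) vanishes at v ∈ {-1, 1, 2}.
Local minima of P (where P''>0): P(-3)=-9. Local minima of Q: Q(-1)=-19, Q(2)=8.
So the global minimum of g is P(-3) + Q(-1) − 5 = -9 − 19 − 5 = -33, attained at (-3, -1).

(-3, -1)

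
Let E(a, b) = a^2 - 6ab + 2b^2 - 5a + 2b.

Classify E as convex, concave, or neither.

neither

E is quadratic, so its Hessian is the constant matrix H = [[2, -6], [-6, 4]].
det(H) = -28, tr(H) = 6.
det(H) < 0, so H is indefinite: neither convex nor concave.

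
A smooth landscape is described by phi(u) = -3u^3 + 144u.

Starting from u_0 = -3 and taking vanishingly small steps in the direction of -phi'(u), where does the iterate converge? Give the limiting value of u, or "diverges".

phi'(u) = -9(u - 4)(u + 4), so phi'(-3) = 63.
Gradient descent moves in the -phi' direction, i.e. u is decreasing.
The nearest critical point in that direction is u = -4, where phi'' = 72 > 0 (a local minimum). The iterate converges there.

-4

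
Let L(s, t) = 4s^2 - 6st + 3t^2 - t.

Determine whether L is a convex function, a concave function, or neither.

L is quadratic, so its Hessian is the constant matrix H = [[8, -6], [-6, 6]].
det(H) = 12, tr(H) = 14.
det(H) > 0 and tr(H) > 0, so H is positive definite everywhere: convex.

convex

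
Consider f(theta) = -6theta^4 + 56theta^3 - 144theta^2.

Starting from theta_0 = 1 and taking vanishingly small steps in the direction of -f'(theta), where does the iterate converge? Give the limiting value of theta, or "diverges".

f'(theta) = -24theta(theta - 4)(theta - 3), so f'(1) = -144.
Gradient descent moves in the -f' direction, i.e. theta is increasing.
The nearest critical point in that direction is theta = 3, where f'' = 72 > 0 (a local minimum). The iterate converges there.

3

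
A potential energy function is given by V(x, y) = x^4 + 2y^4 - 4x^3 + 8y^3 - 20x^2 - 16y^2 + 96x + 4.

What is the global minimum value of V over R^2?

-531

V(x,y) separates as P(x) + Q(y) + 4, so its minimum is min P + min Q + 4.
P'(x) = 4(x - 4)(x - 2)(x + 3) vanishes at x ∈ {-3, 2, 4}; Q'(y) = 8y(y - 1)(y + 4) vanishes at y ∈ {-4, 0, 1}.
Local minima of P (where P''>0): P(-3)=-279, P(4)=64. Local minima of Q: Q(-4)=-256, Q(1)=-6.
So the global minimum of V is P(-3) + Q(-4) + 4 = -279 − 256 + 4 = -531, attained at (-3, -4).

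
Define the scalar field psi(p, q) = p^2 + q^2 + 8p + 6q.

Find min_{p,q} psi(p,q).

-25

psi(p,q) separates as A(p) + B(q), so its minimum is min A + min B.
A'(p) = 2p + 8 vanishes at p ∈ {-4}; B'(q) = 2q + 6 vanishes at q ∈ {-3}.
Local minima of A (where A''>0): A(-4)=-16. Local minima of B: B(-3)=-9.
So the global minimum of psi is A(-4) + B(-3) = -16 − 9 = -25, attained at (-4, -3).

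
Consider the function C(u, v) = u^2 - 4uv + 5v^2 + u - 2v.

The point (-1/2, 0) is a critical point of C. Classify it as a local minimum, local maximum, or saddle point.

The Hessian of C is constant: H = [[2, -4], [-4, 10]].
det(H) = 2·10 − (-4)² = 4.
det(H) > 0 and tr(H) = 12 > 0, so H is positive definite and the point is a local minimum.

local minimum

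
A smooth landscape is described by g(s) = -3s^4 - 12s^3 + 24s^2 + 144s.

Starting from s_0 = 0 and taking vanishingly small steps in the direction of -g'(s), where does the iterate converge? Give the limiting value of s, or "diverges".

-2

g'(s) = -12(s - 2)(s + 2)(s + 3), so g'(0) = 144.
Gradient descent moves in the -g' direction, i.e. s is decreasing.
The nearest critical point in that direction is s = -2, where g'' = 48 > 0 (a local minimum). The iterate converges there.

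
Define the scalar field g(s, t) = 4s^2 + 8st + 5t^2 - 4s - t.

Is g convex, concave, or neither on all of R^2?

g is quadratic, so its Hessian is the constant matrix H = [[8, 8], [8, 10]].
det(H) = 16, tr(H) = 18.
det(H) > 0 and tr(H) > 0, so H is positive definite everywhere: convex.

convex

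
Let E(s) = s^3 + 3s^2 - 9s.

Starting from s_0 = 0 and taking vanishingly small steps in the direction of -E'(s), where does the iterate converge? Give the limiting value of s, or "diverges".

E'(s) = 3(s - 1)(s + 3), so E'(0) = -9.
Gradient descent moves in the -E' direction, i.e. s is increasing.
The nearest critical point in that direction is s = 1, where E'' = 12 > 0 (a local minimum). The iterate converges there.

1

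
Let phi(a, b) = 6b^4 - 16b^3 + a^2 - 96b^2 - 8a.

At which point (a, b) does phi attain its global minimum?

phi(a,b) separates as P(a) + Q(b), so its minimum is min P + min Q.
P'(a) = 2a - 8 vanishes at a ∈ {4}; Q'(b) = 24b(b - 4)(b + 2) vanishes at b ∈ {-2, 0, 4}.
Local minima of P (where P''>0): P(4)=-16. Local minima of Q: Q(-2)=-160, Q(4)=-1024.
So the global minimum of phi is P(4) + Q(4) = -16 − 1024 = -1040, attained at (4, 4).

(4, 4)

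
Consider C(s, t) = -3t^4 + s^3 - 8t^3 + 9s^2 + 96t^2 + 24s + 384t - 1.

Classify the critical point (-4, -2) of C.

The mixed partial ∂²C/∂s∂t is 0, so the Hessian at any point is diag(C_ss, C_tt) = diag(6(s + 3), 12(-3t^2 - 4t + 16)).
At (-4, -2): H = diag(-6, 144).
The eigenvalues have opposite signs, so H is indefinite: a saddle point.

saddle point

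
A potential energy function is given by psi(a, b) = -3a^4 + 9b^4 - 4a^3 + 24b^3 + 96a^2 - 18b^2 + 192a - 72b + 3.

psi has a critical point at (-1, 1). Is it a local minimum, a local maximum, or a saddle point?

local minimum

The mixed partial ∂²psi/∂a∂b is 0, so the Hessian at any point is diag(psi_aa, psi_bb) = diag(12(-3a^2 - 2a + 16), 36(3b^2 + 4b - 1)).
At (-1, 1): H = diag(180, 216).
Both eigenvalues are positive, so H is positive definite: a local minimum.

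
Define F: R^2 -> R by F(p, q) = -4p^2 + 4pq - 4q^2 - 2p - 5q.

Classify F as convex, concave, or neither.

concave

F is quadratic, so its Hessian is the constant matrix H = [[-8, 4], [4, -8]].
det(H) = 48, tr(H) = -16.
det(H) > 0 and tr(H) < 0, so H is negative definite everywhere: concave.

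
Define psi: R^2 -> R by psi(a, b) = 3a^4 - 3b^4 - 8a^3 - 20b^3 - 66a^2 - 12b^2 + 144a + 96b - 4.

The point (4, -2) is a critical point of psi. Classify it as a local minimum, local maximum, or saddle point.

local minimum

The mixed partial ∂²psi/∂a∂b is 0, so the Hessian at any point is diag(psi_aa, psi_bb) = diag(12(3a^2 - 4a - 11), -12(3b^2 + 10b + 2)).
At (4, -2): H = diag(252, 72).
Both eigenvalues are positive, so H is positive definite: a local minimum.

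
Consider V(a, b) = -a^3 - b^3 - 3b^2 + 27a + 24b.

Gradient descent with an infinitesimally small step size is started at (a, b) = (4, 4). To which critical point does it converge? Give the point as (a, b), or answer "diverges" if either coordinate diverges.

diverges

V is separable, so gradient descent decouples: a follows -∂V/∂a, b follows -∂V/∂b.
∂V/∂a = -3(a - 3)(a + 3); at a=4 this is -21, so a increases.
∂V/∂b = -3(b - 2)(b + 4); at b=4 this is -48, so b increases.
The a-coordinate has no critical point in that direction and runs off to infinity.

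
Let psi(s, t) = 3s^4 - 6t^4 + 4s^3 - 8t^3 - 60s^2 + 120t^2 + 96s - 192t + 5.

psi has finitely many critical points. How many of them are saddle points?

psi separates as a function of s plus a function of t, so ∇psi=0 decouples.
∂psi/∂s = 12(s - 2)(s - 1)(s + 4) = 0 at s ∈ {-4, 1, 2}; ∂psi/∂t = -24(t - 2)(t - 1)(t + 4) = 0 at t ∈ {-4, 1, 2}.
The Hessian is diagonal: diag(psi_ss, psi_tt). Second derivatives: psi_ss(-4)=360, psi_ss(1)=-60, psi_ss(2)=72; psi_tt(-4)=-720, psi_tt(1)=120, psi_tt(2)=-144.
Saddle points occur where the two diagonal entries have opposite signs: (-4, -4), (-4, 2), (1, 1), (2, -4), (2, 2). Count: 5.

5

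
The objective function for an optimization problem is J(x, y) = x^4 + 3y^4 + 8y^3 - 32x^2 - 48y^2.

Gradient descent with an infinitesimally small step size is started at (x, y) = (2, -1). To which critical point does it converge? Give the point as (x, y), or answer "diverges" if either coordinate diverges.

(4, -4)

J is separable, so gradient descent decouples: x follows -∂J/∂x, y follows -∂J/∂y.
∂J/∂x = 4x(x - 4)(x + 4); at x=2 this is -96, so x increases.
∂J/∂y = 12y(y - 2)(y + 4); at y=-1 this is 108, so y decreases.
x converges to its nearest critical value 4 (a local min of the x-part); y converges to -4. The iterate converges to (4, -4).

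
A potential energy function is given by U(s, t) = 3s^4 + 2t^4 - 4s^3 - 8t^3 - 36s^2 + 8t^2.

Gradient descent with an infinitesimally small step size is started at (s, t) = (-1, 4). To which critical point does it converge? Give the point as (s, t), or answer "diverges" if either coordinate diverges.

(-2, 2)

U is separable, so gradient descent decouples: s follows -∂U/∂s, t follows -∂U/∂t.
∂U/∂s = 12s(s - 3)(s + 2); at s=-1 this is 48, so s decreases.
∂U/∂t = 8t(t - 2)(t - 1); at t=4 this is 192, so t decreases.
s converges to its nearest critical value -2 (a local min of the s-part); t converges to 2. The iterate converges to (-2, 2).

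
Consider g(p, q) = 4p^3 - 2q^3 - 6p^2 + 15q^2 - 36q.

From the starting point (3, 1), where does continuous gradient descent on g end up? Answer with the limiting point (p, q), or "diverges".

g is separable, so gradient descent decouples: p follows -∂g/∂p, q follows -∂g/∂q.
∂g/∂p = 12p(p - 1); at p=3 this is 72, so p decreases.
∂g/∂q = -6(q - 3)(q - 2); at q=1 this is -12, so q increases.
p converges to its nearest critical value 1 (a local min of the p-part); q converges to 2. The iterate converges to (1, 2).

(1, 2)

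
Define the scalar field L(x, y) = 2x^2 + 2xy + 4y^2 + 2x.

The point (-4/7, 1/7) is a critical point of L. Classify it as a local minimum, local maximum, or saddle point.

local minimum

The Hessian of L is constant: H = [[4, 2], [2, 8]].
det(H) = 4·8 − 2² = 28.
det(H) > 0 and tr(H) = 12 > 0, so H is positive definite and the point is a local minimum.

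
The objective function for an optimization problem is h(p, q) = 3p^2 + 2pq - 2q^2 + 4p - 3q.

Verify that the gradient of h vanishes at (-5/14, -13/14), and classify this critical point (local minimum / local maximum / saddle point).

saddle point

∇h = (6p + 2q + 4, 2p - 4q - 3); substituting (-5/14, -13/14) gives ∇h = (0, 0), so (-5/14, -13/14) is indeed a critical point.
The Hessian of h is constant: H = [[6, 2], [2, -4]].
det(H) = 6·(-4) − 2² = -28.
Since det(H) < 0, H is indefinite and the critical point is a saddle point.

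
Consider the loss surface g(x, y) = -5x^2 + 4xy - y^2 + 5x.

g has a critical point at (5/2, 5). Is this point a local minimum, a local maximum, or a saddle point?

local maximum

The Hessian of g is constant: H = [[-10, 4], [4, -2]].
det(H) = (-10)·(-2) − 4² = 4.
det(H) > 0 and tr(H) = -12 < 0, so H is negative definite and the point is a local maximum.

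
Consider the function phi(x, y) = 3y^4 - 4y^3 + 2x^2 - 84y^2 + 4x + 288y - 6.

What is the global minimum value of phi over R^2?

phi(x,y) separates as P(x) + Q(y) − 6, so its minimum is min P + min Q − 6.
P'(x) = 4x + 4 vanishes at x ∈ {-1}; Q'(y) = 12(y - 3)(y - 2)(y + 4) vanishes at y ∈ {-4, 2, 3}.
Local minima of P (where P''>0): P(-1)=-2. Local minima of Q: Q(-4)=-1472, Q(3)=243.
So the global minimum of phi is P(-1) + Q(-4) − 6 = -2 − 1472 − 6 = -1480, attained at (-1, -4).

-1480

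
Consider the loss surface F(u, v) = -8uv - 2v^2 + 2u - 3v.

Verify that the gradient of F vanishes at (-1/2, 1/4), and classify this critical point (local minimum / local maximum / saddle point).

∇F = (-8v + 2, -8u - 4v - 3); substituting (-1/2, 1/4) gives ∇F = (0, 0), so (-1/2, 1/4) is indeed a critical point.
The Hessian of F is constant: H = [[0, -8], [-8, -4]].
det(H) = 0·(-4) − (-8)² = -64.
Since det(H) < 0, H is indefinite and the critical point is a saddle point.

saddle point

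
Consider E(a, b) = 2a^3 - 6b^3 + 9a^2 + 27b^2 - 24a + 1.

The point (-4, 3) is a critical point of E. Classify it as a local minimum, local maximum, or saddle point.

local maximum

The mixed partial ∂²E/∂a∂b is 0, so the Hessian at any point is diag(E_aa, E_bb) = diag(6(2a + 3), 18(-2b + 3)).
At (-4, 3): H = diag(-30, -54).
Both eigenvalues are negative, so H is negative definite: a local maximum.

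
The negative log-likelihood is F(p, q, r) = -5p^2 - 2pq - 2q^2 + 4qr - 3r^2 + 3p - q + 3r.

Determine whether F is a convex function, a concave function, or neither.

F is quadratic, so its Hessian is the constant matrix H = [[-10, -2, 0], [-2, -4, 4], [0, 4, -6]].
Leading principal minors: -10, 36, -56.
Signs alternate −, +, − ⇒ H ≺ 0 ⇒ concave.

concave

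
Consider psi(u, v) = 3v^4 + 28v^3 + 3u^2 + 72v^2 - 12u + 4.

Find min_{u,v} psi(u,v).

psi(u,v) separates as P(u) + Q(v) + 4, so its minimum is min P + min Q + 4.
P'(u) = 6u - 12 vanishes at u ∈ {2}; Q'(v) = 12v(v + 3)(v + 4) vanishes at v ∈ {-4, -3, 0}.
Local minima of P (where P''>0): P(2)=-12. Local minima of Q: Q(-4)=128, Q(0)=0.
So the global minimum of psi is P(2) + Q(0) + 4 = -12 + 0 + 4 = -8, attained at (2, 0).

-8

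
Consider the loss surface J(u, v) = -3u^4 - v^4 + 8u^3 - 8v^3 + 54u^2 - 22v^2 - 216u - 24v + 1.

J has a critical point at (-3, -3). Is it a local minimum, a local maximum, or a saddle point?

The mixed partial ∂²J/∂u∂v is 0, so the Hessian at any point is diag(J_uu, J_vv) = diag(12(-3u^2 + 4u + 9), -4(3v^2 + 12v + 11)).
At (-3, -3): H = diag(-360, -8).
Both eigenvalues are negative, so H is negative definite: a local maximum.

local maximum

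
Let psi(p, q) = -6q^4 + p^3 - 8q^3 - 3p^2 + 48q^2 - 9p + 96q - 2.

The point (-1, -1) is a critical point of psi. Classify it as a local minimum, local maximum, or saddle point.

saddle point

The mixed partial ∂²psi/∂p∂q is 0, so the Hessian at any point is diag(psi_pp, psi_qq) = diag(6(p - 1), 24(-3q^2 - 2q + 4)).
At (-1, -1): H = diag(-12, 72).
The eigenvalues have opposite signs, so H is indefinite: a saddle point.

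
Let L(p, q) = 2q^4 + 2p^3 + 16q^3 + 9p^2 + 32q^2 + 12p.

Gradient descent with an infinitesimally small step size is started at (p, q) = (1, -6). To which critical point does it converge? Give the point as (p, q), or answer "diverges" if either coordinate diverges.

L is separable, so gradient descent decouples: p follows -∂L/∂p, q follows -∂L/∂q.
∂L/∂p = 6(p + 1)(p + 2); at p=1 this is 36, so p decreases.
∂L/∂q = 8q(q + 2)(q + 4); at q=-6 this is -384, so q increases.
p converges to its nearest critical value -1 (a local min of the p-part); q converges to -4. The iterate converges to (-1, -4).

(-1, -4)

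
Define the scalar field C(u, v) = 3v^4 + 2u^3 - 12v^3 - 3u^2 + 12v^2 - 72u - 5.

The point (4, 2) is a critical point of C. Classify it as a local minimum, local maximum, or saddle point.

local minimum

The mixed partial ∂²C/∂u∂v is 0, so the Hessian at any point is diag(C_uu, C_vv) = diag(6(2u - 1), 12(3v^2 - 6v + 2)).
At (4, 2): H = diag(42, 24).
Both eigenvalues are positive, so H is positive definite: a local minimum.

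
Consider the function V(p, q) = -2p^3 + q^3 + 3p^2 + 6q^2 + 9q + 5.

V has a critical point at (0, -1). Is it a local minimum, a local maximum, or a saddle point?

local minimum

The mixed partial ∂²V/∂p∂q is 0, so the Hessian at any point is diag(V_pp, V_qq) = diag(6(-2p + 1), 6(q + 2)).
At (0, -1): H = diag(6, 6).
Both eigenvalues are positive, so H is positive definite: a local minimum.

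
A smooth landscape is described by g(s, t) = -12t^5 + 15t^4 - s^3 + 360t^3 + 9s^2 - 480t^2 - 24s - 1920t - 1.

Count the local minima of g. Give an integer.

g separates as a function of s plus a function of t, so ∇g=0 decouples.
∂g/∂s = -3(s - 4)(s - 2) = 0 at s ∈ {2, 4}; ∂g/∂t = -60(t - 4)(t - 2)(t + 1)(t + 4) = 0 at t ∈ {-4, -1, 2, 4}.
The Hessian is diagonal: diag(g_ss, g_tt). Second derivatives: g_ss(2)=6, g_ss(4)=-6; g_tt(-4)=8640, g_tt(-1)=-2700, g_tt(2)=2160, g_tt(4)=-4800.
Local minima occur where both diagonal entries positive: (2, -4), (2, 2). Count: 2.

2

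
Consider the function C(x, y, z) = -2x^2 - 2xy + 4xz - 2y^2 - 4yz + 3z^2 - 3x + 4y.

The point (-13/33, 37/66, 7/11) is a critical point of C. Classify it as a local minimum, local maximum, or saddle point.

saddle point

The Hessian is constant: H = [[-4, -2, 4], [-2, -4, -4], [4, -4, 6]].
Leading principal minors: Δ₁ = -4, Δ₂ = 12, Δ₃ = 264.
The minors fit neither the all-positive nor the alternating-sign pattern, so H is indefinite: a saddle point.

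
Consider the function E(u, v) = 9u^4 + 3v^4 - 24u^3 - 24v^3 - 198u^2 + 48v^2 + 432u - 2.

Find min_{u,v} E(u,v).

E(u,v) separates as P(u) + Q(v) − 2, so its minimum is min P + min Q − 2.
P'(u) = 36(u - 4)(u - 1)(u + 3) vanishes at u ∈ {-3, 1, 4}; Q'(v) = 12v(v - 4)(v - 2) vanishes at v ∈ {0, 2, 4}.
Local minima of P (where P''>0): P(-3)=-1701, P(4)=-672. Local minima of Q: Q(0)=0, Q(4)=0.
So the global minimum of E is P(-3) + Q(0) − 2 = -1701 + 0 − 2 = -1703, attained at (-3, 0).

-1703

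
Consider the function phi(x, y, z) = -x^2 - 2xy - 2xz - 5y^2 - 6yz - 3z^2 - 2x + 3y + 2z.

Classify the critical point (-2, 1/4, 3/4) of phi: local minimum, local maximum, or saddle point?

local maximum

The Hessian is constant: H = [[-2, -2, -2], [-2, -10, -6], [-2, -6, -6]].
Leading principal minors: Δ₁ = -2, Δ₂ = 16, Δ₃ = -32.
The minors alternate sign starting negative (−, +, −), so H is negative definite: a local maximum.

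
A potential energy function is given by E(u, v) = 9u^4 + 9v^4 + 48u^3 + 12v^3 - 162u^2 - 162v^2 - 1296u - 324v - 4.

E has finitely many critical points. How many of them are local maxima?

1

E separates as a function of u plus a function of v, so ∇E=0 decouples.
∂E/∂u = 36(u - 3)(u + 3)(u + 4) = 0 at u ∈ {-4, -3, 3}; ∂E/∂v = 36(v - 3)(v + 1)(v + 3) = 0 at v ∈ {-3, -1, 3}.
The Hessian is diagonal: diag(E_uu, E_vv). Second derivatives: E_uu(-4)=252, E_uu(-3)=-216, E_uu(3)=1512; E_vv(-3)=432, E_vv(-1)=-288, E_vv(3)=864.
Local maxima occur where both diagonal entries negative: (-3, -1). Count: 1.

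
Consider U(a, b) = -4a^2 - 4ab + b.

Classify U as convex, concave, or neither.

U is quadratic, so its Hessian is the constant matrix H = [[-8, -4], [-4, 0]].
det(H) = -16, tr(H) = -8.
det(H) < 0, so H is indefinite: neither convex nor concave.

neither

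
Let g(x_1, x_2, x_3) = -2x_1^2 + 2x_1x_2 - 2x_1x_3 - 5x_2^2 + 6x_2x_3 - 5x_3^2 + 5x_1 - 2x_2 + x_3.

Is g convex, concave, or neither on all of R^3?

g is quadratic, so its Hessian is the constant matrix H = [[-4, 2, -2], [2, -10, 6], [-2, 6, -10]].
Leading principal minors: -4, 36, -224.
Signs alternate −, +, − ⇒ H ≺ 0 ⇒ concave.

concave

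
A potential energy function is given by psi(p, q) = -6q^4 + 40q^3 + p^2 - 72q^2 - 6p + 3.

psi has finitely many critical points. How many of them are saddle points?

2

psi separates as a function of p plus a function of q, so ∇psi=0 decouples.
∂psi/∂p = 2(p - 3) = 0 at p ∈ {3}; ∂psi/∂q = -24q(q - 3)(q - 2) = 0 at q ∈ {0, 2, 3}.
The Hessian is diagonal: diag(psi_pp, psi_qq). Second derivatives: psi_pp(3)=2; psi_qq(0)=-144, psi_qq(2)=48, psi_qq(3)=-72.
Saddle points occur where the two diagonal entries have opposite signs: (3, 0), (3, 3). Count: 2.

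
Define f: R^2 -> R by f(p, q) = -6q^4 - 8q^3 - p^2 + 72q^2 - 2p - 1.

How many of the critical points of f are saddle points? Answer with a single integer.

1

f separates as a function of p plus a function of q, so ∇f=0 decouples.
∂f/∂p = -2(p + 1) = 0 at p ∈ {-1}; ∂f/∂q = -24q(q - 2)(q + 3) = 0 at q ∈ {-3, 0, 2}.
The Hessian is diagonal: diag(f_pp, f_qq). Second derivatives: f_pp(-1)=-2; f_qq(-3)=-360, f_qq(0)=144, f_qq(2)=-240.
Saddle points occur where the two diagonal entries have opposite signs: (-1, 0). Count: 1.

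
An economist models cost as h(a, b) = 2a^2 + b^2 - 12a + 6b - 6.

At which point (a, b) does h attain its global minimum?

(3, -3)

h(a,b) separates as P(a) + Q(b) − 6, so its minimum is min P + min Q − 6.
P'(a) = 4a - 12 vanishes at a ∈ {3}; Q'(b) = 2b + 6 vanishes at b ∈ {-3}.
Local minima of P (where P''>0): P(3)=-18. Local minima of Q: Q(-3)=-9.
So the global minimum of h is P(3) + Q(-3) − 6 = -18 − 9 − 6 = -33, attained at (3, -3).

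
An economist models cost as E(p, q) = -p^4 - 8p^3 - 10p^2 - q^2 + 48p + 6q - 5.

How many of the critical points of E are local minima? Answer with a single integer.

0

E separates as a function of p plus a function of q, so ∇E=0 decouples.
∂E/∂p = -4(p - 1)(p + 3)(p + 4) = 0 at p ∈ {-4, -3, 1}; ∂E/∂q = -2(q - 3) = 0 at q ∈ {3}.
The Hessian is diagonal: diag(E_pp, E_qq). Second derivatives: E_pp(-4)=-20, E_pp(-3)=16, E_pp(1)=-80; E_qq(3)=-2.
Local minima occur where both diagonal entries positive: none. Count: 0.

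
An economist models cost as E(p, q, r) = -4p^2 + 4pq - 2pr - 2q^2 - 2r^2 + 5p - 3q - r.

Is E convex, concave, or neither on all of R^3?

concave

E is quadratic, so its Hessian is the constant matrix H = [[-8, 4, -2], [4, -4, 0], [-2, 0, -4]].
Leading principal minors: -8, 16, -48.
Signs alternate −, +, − ⇒ H ≺ 0 ⇒ concave.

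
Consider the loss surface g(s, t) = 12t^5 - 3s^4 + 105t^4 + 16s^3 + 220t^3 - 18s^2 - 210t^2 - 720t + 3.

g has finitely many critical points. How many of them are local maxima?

4

g separates as a function of s plus a function of t, so ∇g=0 decouples.
∂g/∂s = -12s(s - 3)(s - 1) = 0 at s ∈ {0, 1, 3}; ∂g/∂t = 60(t - 1)(t + 1)(t + 3)(t + 4) = 0 at t ∈ {-4, -3, -1, 1}.
The Hessian is diagonal: diag(g_ss, g_tt). Second derivatives: g_ss(0)=-36, g_ss(1)=24, g_ss(3)=-72; g_tt(-4)=-900, g_tt(-3)=480, g_tt(-1)=-720, g_tt(1)=2400.
Local maxima occur where both diagonal entries negative: (0, -4), (0, -1), (3, -4), (3, -1). Count: 4.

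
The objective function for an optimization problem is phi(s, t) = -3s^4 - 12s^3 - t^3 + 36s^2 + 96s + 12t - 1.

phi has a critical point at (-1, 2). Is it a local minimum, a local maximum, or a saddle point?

saddle point

The mixed partial ∂²phi/∂s∂t is 0, so the Hessian at any point is diag(phi_ss, phi_tt) = diag(36(-s^2 - 2s + 2), -6t).
At (-1, 2): H = diag(108, -12).
The eigenvalues have opposite signs, so H is indefinite: a saddle point.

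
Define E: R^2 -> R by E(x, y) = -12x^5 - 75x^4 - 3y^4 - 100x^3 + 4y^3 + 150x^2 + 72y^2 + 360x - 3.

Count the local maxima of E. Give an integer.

E separates as a function of x plus a function of y, so ∇E=0 decouples.
∂E/∂x = -60(x - 1)(x + 1)(x + 2)(x + 3) = 0 at x ∈ {-3, -2, -1, 1}; ∂E/∂y = -12y(y - 4)(y + 3) = 0 at y ∈ {-3, 0, 4}.
The Hessian is diagonal: diag(E_xx, E_yy). Second derivatives: E_xx(-3)=480, E_xx(-2)=-180, E_xx(-1)=240, E_xx(1)=-1440; E_yy(-3)=-252, E_yy(0)=144, E_yy(4)=-336.
Local maxima occur where both diagonal entries negative: (-2, -3), (-2, 4), (1, -3), (1, 4). Count: 4.

4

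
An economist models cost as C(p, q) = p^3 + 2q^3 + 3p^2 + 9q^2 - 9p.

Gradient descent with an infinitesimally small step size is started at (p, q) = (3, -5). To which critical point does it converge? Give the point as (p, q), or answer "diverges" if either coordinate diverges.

diverges

C is separable, so gradient descent decouples: p follows -∂C/∂p, q follows -∂C/∂q.
∂C/∂p = 3(p - 1)(p + 3); at p=3 this is 36, so p decreases.
∂C/∂q = 6q(q + 3); at q=-5 this is 60, so q decreases.
The q-coordinate has no critical point in that direction and runs off to infinity.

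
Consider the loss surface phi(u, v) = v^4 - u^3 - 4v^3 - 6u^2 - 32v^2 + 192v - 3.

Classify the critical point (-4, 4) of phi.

The mixed partial ∂²phi/∂u∂v is 0, so the Hessian at any point is diag(phi_uu, phi_vv) = diag(-6(u + 2), 4(3v^2 - 6v - 16)).
At (-4, 4): H = diag(12, 32).
Both eigenvalues are positive, so H is positive definite: a local minimum.

local minimum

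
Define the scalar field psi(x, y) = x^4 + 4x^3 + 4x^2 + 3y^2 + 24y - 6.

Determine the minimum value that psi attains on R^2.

-54

psi(x,y) separates as P(x) + Q(y) − 6, so its minimum is min P + min Q − 6.
P'(x) = 4x(x + 1)(x + 2) vanishes at x ∈ {-2, -1, 0}; Q'(y) = 6y + 24 vanishes at y ∈ {-4}.
Local minima of P (where P''>0): P(-2)=0, P(0)=0. Local minima of Q: Q(-4)=-48.
So the global minimum of psi is P(-2) + Q(-4) − 6 = 0 − 48 − 6 = -54, attained at (-2, -4).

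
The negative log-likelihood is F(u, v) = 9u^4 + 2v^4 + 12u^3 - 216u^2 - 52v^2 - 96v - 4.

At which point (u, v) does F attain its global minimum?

F(u,v) separates as P(u) + Q(v) − 4, so its minimum is min P + min Q − 4.
P'(u) = 36u(u - 3)(u + 4) vanishes at u ∈ {-4, 0, 3}; Q'(v) = 8(v - 4)(v + 1)(v + 3) vanishes at v ∈ {-3, -1, 4}.
Local minima of P (where P''>0): P(-4)=-1920, P(3)=-891. Local minima of Q: Q(-3)=-18, Q(4)=-704.
So the global minimum of F is P(-4) + Q(4) − 4 = -1920 − 704 − 4 = -2628, attained at (-4, 4).

(-4, 4)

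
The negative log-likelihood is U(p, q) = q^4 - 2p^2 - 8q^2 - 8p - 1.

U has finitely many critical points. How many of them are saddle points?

2

U separates as a function of p plus a function of q, so ∇U=0 decouples.
∂U/∂p = -4(p + 2) = 0 at p ∈ {-2}; ∂U/∂q = 4q(q - 2)(q + 2) = 0 at q ∈ {-2, 0, 2}.
The Hessian is diagonal: diag(U_pp, U_qq). Second derivatives: U_pp(-2)=-4; U_qq(-2)=32, U_qq(0)=-16, U_qq(2)=32.
Saddle points occur where the two diagonal entries have opposite signs: (-2, -2), (-2, 2). Count: 2.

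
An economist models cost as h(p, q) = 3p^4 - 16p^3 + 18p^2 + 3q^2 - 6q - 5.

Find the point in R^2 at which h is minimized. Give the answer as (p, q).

h(p,q) separates as A(p) + B(q) − 5, so its minimum is min A + min B − 5.
A'(p) = 12p(p - 3)(p - 1) vanishes at p ∈ {0, 1, 3}; B'(q) = 6q - 6 vanishes at q ∈ {1}.
Local minima of A (where A''>0): A(0)=0, A(3)=-27. Local minima of B: B(1)=-3.
So the global minimum of h is A(3) + B(1) − 5 = -27 − 3 − 5 = -35, attained at (3, 1).

(3, 1)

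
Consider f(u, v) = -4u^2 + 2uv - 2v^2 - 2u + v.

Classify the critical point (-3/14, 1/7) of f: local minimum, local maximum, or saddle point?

The Hessian of f is constant: H = [[-8, 2], [2, -4]].
det(H) = (-8)·(-4) − 2² = 28.
det(H) > 0 and tr(H) = -12 < 0, so H is negative definite and the point is a local maximum.

local maximum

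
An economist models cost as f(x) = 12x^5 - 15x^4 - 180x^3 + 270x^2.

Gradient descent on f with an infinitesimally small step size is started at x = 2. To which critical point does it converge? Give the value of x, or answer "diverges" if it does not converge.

f'(x) = 60x(x - 3)(x - 1)(x + 3), so f'(2) = -600.
Gradient descent moves in the -f' direction, i.e. x is increasing.
The nearest critical point in that direction is x = 3, where f'' = 2160 > 0 (a local minimum). The iterate converges there.

3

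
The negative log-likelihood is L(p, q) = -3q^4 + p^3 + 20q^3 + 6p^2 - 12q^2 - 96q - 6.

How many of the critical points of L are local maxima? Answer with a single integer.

L separates as a function of p plus a function of q, so ∇L=0 decouples.
∂L/∂p = 3p(p + 4) = 0 at p ∈ {-4, 0}; ∂L/∂q = -12(q - 4)(q - 2)(q + 1) = 0 at q ∈ {-1, 2, 4}.
The Hessian is diagonal: diag(L_pp, L_qq). Second derivatives: L_pp(-4)=-12, L_pp(0)=12; L_qq(-1)=-180, L_qq(2)=72, L_qq(4)=-120.
Local maxima occur where both diagonal entries negative: (-4, -1), (-4, 4). Count: 2.

2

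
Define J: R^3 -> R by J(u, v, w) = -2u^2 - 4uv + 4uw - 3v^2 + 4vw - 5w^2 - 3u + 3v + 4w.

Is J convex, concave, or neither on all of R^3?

concave

J is quadratic, so its Hessian is the constant matrix H = [[-4, -4, 4], [-4, -6, 4], [4, 4, -10]].
Leading principal minors: -4, 8, -48.
Signs alternate −, +, − ⇒ H ≺ 0 ⇒ concave.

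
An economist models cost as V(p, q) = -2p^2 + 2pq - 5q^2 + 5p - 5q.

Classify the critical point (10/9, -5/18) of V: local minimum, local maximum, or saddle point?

local maximum

The Hessian of V is constant: H = [[-4, 2], [2, -10]].
det(H) = (-4)·(-10) − 2² = 36.
det(H) > 0 and tr(H) = -14 < 0, so H is negative definite and the point is a local maximum.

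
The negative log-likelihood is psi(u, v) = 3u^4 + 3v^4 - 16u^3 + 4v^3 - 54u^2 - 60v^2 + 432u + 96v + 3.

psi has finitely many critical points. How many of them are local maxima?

1

psi separates as a function of u plus a function of v, so ∇psi=0 decouples.
∂psi/∂u = 12(u - 4)(u - 3)(u + 3) = 0 at u ∈ {-3, 3, 4}; ∂psi/∂v = 12(v - 2)(v - 1)(v + 4) = 0 at v ∈ {-4, 1, 2}.
The Hessian is diagonal: diag(psi_uu, psi_vv). Second derivatives: psi_uu(-3)=504, psi_uu(3)=-72, psi_uu(4)=84; psi_vv(-4)=360, psi_vv(1)=-60, psi_vv(2)=72.
Local maxima occur where both diagonal entries negative: (3, 1). Count: 1.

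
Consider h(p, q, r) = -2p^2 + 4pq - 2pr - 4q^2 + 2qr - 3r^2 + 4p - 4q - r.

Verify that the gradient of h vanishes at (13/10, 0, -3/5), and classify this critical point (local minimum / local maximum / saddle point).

local maximum

∇h = (-4p + 4q - 2r + 4, 4p - 8q + 2r - 4, -2p + 2q - 6r - 1); substituting (13/10, 0, -3/5) gives ∇h = (0, 0, 0), so (13/10, 0, -3/5) is indeed a critical point.
The Hessian is constant: H = [[-4, 4, -2], [4, -8, 2], [-2, 2, -6]].
Leading principal minors: Δ₁ = -4, Δ₂ = 16, Δ₃ = -80.
The minors alternate sign starting negative (−, +, −), so H is negative definite: a local maximum.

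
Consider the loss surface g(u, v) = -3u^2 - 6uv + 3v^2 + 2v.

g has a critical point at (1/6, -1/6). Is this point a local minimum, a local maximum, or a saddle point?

saddle point

The Hessian of g is constant: H = [[-6, -6], [-6, 6]].
det(H) = (-6)·6 − (-6)² = -72.
Since det(H) < 0, H is indefinite and the critical point is a saddle point.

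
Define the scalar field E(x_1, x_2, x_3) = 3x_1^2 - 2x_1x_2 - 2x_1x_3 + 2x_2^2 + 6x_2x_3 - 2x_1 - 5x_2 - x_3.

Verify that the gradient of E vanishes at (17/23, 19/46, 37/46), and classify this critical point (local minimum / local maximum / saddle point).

saddle point

∇E = (6x_1 - 2x_2 - 2x_3 - 2, -2x_1 + 4x_2 + 6x_3 - 5, -2x_1 + 6x_2 - 1); substituting (17/23, 19/46, 37/46) gives ∇E = (0, 0, 0), so (17/23, 19/46, 37/46) is indeed a critical point.
The Hessian is constant: H = [[6, -2, -2], [-2, 4, 6], [-2, 6, 0]].
Leading principal minors: Δ₁ = 6, Δ₂ = 20, Δ₃ = -184.
The minors fit neither the all-positive nor the alternating-sign pattern, so H is indefinite: a saddle point.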